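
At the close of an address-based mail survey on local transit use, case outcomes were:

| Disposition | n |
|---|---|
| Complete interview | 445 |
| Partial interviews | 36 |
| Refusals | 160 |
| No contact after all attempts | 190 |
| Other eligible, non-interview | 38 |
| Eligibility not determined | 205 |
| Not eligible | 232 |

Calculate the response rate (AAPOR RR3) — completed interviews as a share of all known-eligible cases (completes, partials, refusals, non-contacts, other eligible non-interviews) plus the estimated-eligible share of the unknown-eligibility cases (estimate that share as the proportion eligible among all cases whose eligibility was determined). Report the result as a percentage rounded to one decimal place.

Numerator = 445
Determined eligible = 445 + 36 + 160 + 190 + 38 = 869
e = 869 / (869 + 232) = 869 / 1101 = 0.7893
e × U = 0.7893 × 205 = 161.81
Denom = 869 + 161.81 = 1030.81
RR3 = 445 / 1030.81 = 0.4317

43.2%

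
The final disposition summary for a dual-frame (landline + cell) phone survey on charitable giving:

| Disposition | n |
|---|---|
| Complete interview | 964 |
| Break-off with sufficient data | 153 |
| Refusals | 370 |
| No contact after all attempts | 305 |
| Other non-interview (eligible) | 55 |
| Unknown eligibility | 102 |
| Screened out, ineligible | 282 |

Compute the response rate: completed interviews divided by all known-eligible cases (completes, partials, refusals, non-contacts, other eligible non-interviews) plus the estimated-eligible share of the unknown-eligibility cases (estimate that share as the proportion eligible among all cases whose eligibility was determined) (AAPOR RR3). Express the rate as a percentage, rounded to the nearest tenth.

Num = 964
Known eligible = 964 + 153 + 370 + 305 + 55 = 1847
e = 1847 / (1847 + 282) = 1847 / 2129 = 0.8675
e × U = 0.8675 × 102 = 88.48
Denom = 1847 + 88.48 = 1935.48
RR3 = 964 / 1935.48 = 0.4981

49.8%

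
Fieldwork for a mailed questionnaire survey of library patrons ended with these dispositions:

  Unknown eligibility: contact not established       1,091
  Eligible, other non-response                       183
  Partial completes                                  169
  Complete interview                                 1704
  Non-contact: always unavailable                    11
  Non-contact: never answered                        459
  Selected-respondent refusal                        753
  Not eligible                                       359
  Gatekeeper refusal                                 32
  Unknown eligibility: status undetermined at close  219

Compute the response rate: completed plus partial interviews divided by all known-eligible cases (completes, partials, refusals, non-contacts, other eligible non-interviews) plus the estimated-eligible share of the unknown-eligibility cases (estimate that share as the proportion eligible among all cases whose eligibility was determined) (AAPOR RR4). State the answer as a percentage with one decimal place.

41.7%

Refusals = 32 + 753 = 785
Never reached = 459 + 11 = 470
Unknown eligibility = 1091 + 219 = 1310
Num = 1704 + 169 = 1873
Eligible (known) = 1704 + 169 + 785 + 470 + 183 = 3311
e = 3311 / (3311 + 359) = 3311 / 3670 = 0.9022
e × U = 0.9022 × 1310 = 1181.88
Denom = 3311 + 1181.88 = 4492.88
RR4 = 1873 / 4492.88 = 0.4169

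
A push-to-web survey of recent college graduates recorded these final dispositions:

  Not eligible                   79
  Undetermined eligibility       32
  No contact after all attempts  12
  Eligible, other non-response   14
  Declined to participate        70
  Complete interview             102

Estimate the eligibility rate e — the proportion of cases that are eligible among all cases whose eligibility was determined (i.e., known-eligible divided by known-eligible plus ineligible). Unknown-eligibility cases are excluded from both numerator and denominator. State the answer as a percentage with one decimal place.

71.5%

Determined eligible → 102 + 70 + 12 + 14 = 198
e = 198 / (198 + 79) = 198 / 277 = 0.7148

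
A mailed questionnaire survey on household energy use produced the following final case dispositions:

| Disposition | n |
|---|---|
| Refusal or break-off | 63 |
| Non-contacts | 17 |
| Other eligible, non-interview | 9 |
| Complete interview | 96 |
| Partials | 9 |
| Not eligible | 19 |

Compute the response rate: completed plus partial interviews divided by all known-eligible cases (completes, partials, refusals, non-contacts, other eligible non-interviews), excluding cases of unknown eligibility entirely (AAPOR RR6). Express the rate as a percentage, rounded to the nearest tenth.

54.1%

Top → 96 + 9 = 105
Denominator → 96 + 9 + 63 + 17 + 9 = 194
RR6 = 105 / 194 = 0.5412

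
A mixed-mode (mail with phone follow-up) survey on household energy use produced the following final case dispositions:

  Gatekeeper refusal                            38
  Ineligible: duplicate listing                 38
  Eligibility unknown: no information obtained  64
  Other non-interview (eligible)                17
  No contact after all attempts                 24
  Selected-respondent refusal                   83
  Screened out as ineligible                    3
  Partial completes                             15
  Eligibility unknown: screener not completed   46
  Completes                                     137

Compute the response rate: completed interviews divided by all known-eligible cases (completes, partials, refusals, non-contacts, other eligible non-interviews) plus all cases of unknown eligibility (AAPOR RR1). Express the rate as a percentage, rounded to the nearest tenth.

32.3%

Refusal or break-off = 38 + 83 = 121
Undetermined eligibility = 46 + 64 = 110
Out of scope = 3 + 38 = 41
Top: 137
Denom: 137 + 15 + 121 + 24 + 17 + 110 = 424
RR1 = 137 / 424 = 0.3231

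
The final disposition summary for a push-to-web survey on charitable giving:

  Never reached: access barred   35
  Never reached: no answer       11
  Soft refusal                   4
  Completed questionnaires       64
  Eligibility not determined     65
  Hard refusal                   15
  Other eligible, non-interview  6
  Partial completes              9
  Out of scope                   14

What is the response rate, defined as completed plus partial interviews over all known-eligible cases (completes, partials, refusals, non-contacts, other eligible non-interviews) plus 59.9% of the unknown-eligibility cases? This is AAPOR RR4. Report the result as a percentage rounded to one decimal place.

Refusals = 15 + 4 = 19
No contact after all attempts = 11 + 35 = 46
Top: 64 + 9 = 73
Determined eligible: 64 + 9 + 19 + 46 + 6 = 144
e × U: 0.5990 × 65 = 38.93
Base: 144 + 38.93 = 182.93
RR4 = 73 / 182.93 = 0.3991

39.9%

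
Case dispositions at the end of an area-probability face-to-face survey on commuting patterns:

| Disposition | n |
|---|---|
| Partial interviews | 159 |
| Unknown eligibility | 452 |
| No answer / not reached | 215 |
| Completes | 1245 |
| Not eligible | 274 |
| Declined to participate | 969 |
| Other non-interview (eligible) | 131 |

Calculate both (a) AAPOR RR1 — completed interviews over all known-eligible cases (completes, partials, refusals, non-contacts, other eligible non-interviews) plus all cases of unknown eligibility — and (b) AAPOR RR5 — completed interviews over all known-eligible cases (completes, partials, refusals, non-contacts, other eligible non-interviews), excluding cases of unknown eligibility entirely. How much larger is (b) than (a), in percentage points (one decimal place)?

Top: 1245
Denom: 1245 + 159 + 969 + 215 + 131 + 452 = 3171
RR1 = 1245 / 3171 = 0.3926
Denom: 1245 + 159 + 969 + 215 + 131 = 2719
RR5 = 1245 / 2719 = 0.4579
Difference = 45.79 − 39.26 = 6.53 percentage points

6.5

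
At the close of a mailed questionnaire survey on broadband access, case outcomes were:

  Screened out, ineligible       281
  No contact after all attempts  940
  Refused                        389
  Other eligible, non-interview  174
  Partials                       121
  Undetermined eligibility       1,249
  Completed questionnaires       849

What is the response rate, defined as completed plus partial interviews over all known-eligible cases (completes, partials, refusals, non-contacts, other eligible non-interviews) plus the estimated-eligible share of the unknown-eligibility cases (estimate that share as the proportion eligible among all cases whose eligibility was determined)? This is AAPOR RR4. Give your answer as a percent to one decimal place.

27.0%

Num → 849 + 121 = 970
Known eligible → 849 + 121 + 389 + 940 + 174 = 2473
e = 2473 / (2473 + 281) = 2473 / 2754 = 0.8980
Eligible share of unknowns → 0.8980 × 1249 = 1121.60
Denominator → 2473 + 1121.60 = 3594.60
RR4 = 970 / 3594.60 = 0.2698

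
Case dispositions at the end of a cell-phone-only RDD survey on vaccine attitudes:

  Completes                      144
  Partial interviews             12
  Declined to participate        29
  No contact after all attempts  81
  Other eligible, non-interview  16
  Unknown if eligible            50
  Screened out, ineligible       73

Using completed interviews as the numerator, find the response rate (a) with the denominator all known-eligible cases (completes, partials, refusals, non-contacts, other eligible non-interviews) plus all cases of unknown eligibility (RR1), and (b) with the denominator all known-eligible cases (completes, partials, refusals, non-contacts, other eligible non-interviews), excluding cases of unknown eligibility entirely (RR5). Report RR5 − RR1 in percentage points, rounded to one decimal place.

7.7

Num = 144
Denominator = 144 + 12 + 29 + 81 + 16 + 50 = 332
RR1 = 144 / 332 = 0.4337
Denominator = 144 + 12 + 29 + 81 + 16 = 282
RR5 = 144 / 282 = 0.5106
Difference = 51.06 − 43.37 = 7.69 percentage points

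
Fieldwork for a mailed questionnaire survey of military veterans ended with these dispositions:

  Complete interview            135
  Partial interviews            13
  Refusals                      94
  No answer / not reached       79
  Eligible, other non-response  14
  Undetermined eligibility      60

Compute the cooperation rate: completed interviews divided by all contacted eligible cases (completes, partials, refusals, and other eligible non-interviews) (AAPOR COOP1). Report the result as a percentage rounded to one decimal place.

52.7%

Num: 135
Denom: 135 + 13 + 94 + 14 = 256
COOP1 = 135 / 256 = 0.5273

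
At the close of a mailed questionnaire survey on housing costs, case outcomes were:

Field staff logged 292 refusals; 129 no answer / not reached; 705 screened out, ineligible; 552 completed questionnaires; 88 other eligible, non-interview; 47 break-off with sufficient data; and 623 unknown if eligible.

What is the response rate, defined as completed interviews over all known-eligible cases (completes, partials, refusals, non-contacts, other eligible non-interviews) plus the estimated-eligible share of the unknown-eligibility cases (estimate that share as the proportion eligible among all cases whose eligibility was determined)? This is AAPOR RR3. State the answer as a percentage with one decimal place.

37.1%

Numerator = 552
Eligible (known) = 552 + 47 + 292 + 129 + 88 = 1108
e = 1108 / (1108 + 705) = 1108 / 1813 = 0.6111
e × U = 0.6111 × 623 = 380.72
Base = 1108 + 380.72 = 1488.72
RR3 = 552 / 1488.72 = 0.3708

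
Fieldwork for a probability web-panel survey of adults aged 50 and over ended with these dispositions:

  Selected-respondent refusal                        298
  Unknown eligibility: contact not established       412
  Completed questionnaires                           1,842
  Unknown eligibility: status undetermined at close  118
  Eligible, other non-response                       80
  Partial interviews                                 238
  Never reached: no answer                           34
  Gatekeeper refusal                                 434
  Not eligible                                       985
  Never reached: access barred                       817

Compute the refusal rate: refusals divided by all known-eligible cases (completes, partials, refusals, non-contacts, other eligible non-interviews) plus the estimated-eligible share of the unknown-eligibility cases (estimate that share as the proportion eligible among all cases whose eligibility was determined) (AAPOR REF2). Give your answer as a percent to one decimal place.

Refused = 434 + 298 = 732
Never reached = 34 + 817 = 851
Unknown eligibility = 412 + 118 = 530
Num → 732
Determined eligible → 1842 + 238 + 732 + 851 + 80 = 3743
e = 3743 / (3743 + 985) = 3743 / 4728 = 0.7917
e × U → 0.7917 × 530 = 419.60
Base → 3743 + 419.60 = 4162.60
REF2 = 732 / 4162.60 = 0.1759

17.6%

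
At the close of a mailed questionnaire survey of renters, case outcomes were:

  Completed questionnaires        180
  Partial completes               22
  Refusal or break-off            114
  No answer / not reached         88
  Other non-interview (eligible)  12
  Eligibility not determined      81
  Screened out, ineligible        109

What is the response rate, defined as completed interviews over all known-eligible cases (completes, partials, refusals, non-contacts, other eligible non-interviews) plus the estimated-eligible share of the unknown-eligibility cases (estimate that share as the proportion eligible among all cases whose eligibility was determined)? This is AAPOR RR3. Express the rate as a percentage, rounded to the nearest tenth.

37.5%

Num = 180
Determined eligible = 180 + 22 + 114 + 88 + 12 = 416
e = 416 / (416 + 109) = 416 / 525 = 0.7924
Estimated eligible among unknowns = 0.7924 × 81 = 64.18
Base = 416 + 64.18 = 480.18
RR3 = 180 / 480.18 = 0.3749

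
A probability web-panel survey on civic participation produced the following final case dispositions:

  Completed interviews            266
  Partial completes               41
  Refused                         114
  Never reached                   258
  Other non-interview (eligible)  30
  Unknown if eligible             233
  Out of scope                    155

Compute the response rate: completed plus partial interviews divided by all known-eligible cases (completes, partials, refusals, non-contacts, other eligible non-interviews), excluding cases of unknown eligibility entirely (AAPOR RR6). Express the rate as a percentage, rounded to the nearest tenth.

Numerator: 266 + 41 = 307
Denom: 266 + 41 + 114 + 258 + 30 = 709
RR6 = 307 / 709 = 0.4330

43.3%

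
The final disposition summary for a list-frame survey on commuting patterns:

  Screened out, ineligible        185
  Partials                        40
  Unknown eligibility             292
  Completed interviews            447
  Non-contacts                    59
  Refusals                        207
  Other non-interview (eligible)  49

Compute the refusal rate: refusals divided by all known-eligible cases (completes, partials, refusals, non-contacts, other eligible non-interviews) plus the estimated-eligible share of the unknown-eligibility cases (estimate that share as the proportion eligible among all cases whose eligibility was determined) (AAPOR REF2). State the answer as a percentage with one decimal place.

19.9%

Numerator → 207
Known eligible → 447 + 40 + 207 + 59 + 49 = 802
e = 802 / (802 + 185) = 802 / 987 = 0.8126
e × U → 0.8126 × 292 = 237.28
Base → 802 + 237.28 = 1039.28
REF2 = 207 / 1039.28 = 0.1992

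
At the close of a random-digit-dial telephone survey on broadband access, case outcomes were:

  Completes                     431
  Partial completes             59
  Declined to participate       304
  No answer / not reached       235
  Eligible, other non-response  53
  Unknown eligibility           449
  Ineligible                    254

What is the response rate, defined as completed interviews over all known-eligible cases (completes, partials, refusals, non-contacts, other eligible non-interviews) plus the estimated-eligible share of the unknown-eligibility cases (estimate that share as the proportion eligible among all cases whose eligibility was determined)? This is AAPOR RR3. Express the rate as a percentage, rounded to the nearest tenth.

29.8%

Top → 431
Known eligible → 431 + 59 + 304 + 235 + 53 = 1082
e = 1082 / (1082 + 254) = 1082 / 1336 = 0.8099
Eligible share of unknowns → 0.8099 × 449 = 363.65
Base → 1082 + 363.65 = 1445.65
RR3 = 431 / 1445.65 = 0.2981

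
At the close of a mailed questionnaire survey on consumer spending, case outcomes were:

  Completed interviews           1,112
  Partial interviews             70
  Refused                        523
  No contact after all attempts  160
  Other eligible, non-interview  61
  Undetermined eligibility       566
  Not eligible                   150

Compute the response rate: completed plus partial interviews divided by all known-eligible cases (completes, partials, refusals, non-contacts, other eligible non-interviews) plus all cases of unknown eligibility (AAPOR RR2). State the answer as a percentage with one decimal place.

Top: 1112 + 70 = 1182
Denom: 1112 + 70 + 523 + 160 + 61 + 566 = 2492
RR2 = 1182 / 2492 = 0.4743

47.4%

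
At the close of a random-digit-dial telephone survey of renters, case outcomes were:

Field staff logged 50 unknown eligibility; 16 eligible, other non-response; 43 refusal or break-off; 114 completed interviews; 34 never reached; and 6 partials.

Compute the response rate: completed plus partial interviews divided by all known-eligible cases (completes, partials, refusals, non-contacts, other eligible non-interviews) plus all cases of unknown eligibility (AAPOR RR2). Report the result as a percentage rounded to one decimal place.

45.6%

Top: 114 + 6 = 120
Denom: 114 + 6 + 43 + 34 + 16 + 50 = 263
RR2 = 120 / 263 = 0.4563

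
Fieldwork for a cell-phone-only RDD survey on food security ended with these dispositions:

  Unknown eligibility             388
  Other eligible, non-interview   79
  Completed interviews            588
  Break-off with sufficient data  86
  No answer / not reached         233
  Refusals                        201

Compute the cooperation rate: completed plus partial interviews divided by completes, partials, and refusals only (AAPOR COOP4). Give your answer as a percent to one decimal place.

77.0%

Top: 588 + 86 = 674
Base: 588 + 86 + 201 = 875
COOP4 = 674 / 875 = 0.7703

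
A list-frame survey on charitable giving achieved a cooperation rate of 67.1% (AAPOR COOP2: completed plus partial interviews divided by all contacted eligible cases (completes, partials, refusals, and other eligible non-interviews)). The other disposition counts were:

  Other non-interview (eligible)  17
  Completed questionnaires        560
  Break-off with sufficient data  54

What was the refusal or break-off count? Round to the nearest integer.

284

Num: 560 + 54 = 614
COOP2 = 614 / D = 0.671
D = 614 / 0.671 = 915.1
Rest of base = 631
refusal or break-off = 915.1 − 631 ≈ 284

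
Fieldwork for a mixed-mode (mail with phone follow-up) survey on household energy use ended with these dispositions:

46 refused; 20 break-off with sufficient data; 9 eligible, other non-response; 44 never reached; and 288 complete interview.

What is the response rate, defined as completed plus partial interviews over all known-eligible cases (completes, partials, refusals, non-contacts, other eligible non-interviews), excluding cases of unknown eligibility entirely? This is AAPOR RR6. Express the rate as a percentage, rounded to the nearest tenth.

Num: 288 + 20 = 308
Base: 288 + 20 + 46 + 44 + 9 = 407
RR6 = 308 / 407 = 0.7568

75.7%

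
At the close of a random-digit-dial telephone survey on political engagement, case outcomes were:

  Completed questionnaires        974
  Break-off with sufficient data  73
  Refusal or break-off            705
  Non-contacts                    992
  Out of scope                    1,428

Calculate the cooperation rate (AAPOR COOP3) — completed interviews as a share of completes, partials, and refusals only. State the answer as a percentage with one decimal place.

Num = 974
Denominator = 974 + 73 + 705 = 1752
COOP3 = 974 / 1752 = 0.5559

55.6%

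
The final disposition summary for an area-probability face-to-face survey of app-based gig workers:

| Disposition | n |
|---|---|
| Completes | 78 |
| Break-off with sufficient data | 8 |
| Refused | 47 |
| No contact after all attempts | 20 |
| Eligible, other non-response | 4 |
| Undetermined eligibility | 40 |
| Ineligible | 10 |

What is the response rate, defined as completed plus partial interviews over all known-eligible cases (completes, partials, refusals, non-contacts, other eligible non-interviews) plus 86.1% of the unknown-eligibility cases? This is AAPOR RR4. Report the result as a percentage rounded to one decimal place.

44.9%

Top → 78 + 8 = 86
Eligible (known) → 78 + 8 + 47 + 20 + 4 = 157
e × U → 0.8610 × 40 = 34.44
Denom → 157 + 34.44 = 191.44
RR4 = 86 / 191.44 = 0.4492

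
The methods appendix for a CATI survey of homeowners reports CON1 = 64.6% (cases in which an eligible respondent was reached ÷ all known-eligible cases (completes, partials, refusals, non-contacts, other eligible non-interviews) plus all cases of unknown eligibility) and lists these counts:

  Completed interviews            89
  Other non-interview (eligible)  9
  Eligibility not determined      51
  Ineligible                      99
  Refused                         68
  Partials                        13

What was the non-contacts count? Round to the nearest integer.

47

Num = 89 + 13 + 68 + 9 = 179
CON1 = 179 / D = 0.646
D = 179 / 0.646 = 277.1
Rest of base = 230
non-contacts = 277.1 − 230 ≈ 47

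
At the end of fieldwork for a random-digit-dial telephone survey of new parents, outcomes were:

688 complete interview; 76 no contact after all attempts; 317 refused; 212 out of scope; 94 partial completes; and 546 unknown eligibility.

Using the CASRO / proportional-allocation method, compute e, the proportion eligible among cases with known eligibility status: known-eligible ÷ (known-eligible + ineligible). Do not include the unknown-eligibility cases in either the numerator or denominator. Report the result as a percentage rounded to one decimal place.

Known eligible → 688 + 94 + 317 + 76 = 1175
e = 1175 / (1175 + 212) = 1175 / 1387 = 0.8472

84.7%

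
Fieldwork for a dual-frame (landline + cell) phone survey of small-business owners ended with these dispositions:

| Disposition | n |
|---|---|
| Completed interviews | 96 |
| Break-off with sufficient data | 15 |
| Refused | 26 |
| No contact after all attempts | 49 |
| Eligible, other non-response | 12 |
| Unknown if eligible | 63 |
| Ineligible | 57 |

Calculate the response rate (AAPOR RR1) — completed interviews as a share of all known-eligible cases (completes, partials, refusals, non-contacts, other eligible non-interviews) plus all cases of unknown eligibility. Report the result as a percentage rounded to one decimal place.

Num → 96
Denominator → 96 + 15 + 26 + 49 + 12 + 63 = 261
RR1 = 96 / 261 = 0.3678

36.8%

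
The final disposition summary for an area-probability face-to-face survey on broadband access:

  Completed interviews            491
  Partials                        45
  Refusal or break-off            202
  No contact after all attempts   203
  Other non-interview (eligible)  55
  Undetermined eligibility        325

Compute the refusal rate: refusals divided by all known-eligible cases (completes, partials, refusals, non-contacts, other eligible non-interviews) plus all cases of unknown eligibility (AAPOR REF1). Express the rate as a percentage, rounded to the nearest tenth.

Numerator: 202
Denominator: 491 + 45 + 202 + 203 + 55 + 325 = 1321
REF1 = 202 / 1321 = 0.1529

15.3%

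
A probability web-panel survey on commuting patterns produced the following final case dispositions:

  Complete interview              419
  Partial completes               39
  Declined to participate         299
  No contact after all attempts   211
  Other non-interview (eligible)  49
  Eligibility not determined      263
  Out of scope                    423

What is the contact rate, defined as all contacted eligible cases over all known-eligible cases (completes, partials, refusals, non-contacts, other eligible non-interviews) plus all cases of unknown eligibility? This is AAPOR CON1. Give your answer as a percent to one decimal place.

63.0%

Top: 419 + 39 + 299 + 49 = 806
Denom: 419 + 39 + 299 + 211 + 49 + 263 = 1280
CON1 = 806 / 1280 = 0.6297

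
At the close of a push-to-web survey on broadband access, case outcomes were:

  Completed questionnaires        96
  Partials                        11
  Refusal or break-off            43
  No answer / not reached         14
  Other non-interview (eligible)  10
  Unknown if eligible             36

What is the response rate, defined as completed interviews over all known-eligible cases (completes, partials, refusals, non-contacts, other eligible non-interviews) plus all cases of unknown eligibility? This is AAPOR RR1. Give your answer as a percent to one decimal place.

45.7%

Numerator: 96
Denom: 96 + 11 + 43 + 14 + 10 + 36 = 210
RR1 = 96 / 210 = 0.4571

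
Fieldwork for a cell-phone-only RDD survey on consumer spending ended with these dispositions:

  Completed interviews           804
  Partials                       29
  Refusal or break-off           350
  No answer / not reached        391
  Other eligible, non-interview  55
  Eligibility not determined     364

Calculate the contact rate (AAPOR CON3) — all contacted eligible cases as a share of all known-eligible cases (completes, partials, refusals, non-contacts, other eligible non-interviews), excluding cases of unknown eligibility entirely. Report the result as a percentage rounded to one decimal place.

Top = 804 + 29 + 350 + 55 = 1238
Base = 804 + 29 + 350 + 391 + 55 = 1629
CON3 = 1238 / 1629 = 0.7600

76.0%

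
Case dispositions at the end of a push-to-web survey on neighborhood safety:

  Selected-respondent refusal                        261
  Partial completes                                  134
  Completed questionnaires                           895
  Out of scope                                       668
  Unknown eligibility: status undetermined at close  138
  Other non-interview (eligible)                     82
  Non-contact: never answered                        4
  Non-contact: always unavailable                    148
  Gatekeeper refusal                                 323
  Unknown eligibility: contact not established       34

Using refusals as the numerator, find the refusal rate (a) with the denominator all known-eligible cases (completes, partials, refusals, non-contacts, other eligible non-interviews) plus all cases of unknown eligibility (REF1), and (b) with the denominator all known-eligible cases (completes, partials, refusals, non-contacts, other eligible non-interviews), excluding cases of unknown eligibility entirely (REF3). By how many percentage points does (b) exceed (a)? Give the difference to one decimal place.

2.7

Refusal or break-off = 323 + 261 = 584
Never reached = 4 + 148 = 152
Undetermined eligibility = 34 + 138 = 172
Numerator: 584
Denominator: 895 + 134 + 584 + 152 + 82 + 172 = 2019
REF1 = 584 / 2019 = 0.2893
Denominator: 895 + 134 + 584 + 152 + 82 = 1847
REF3 = 584 / 1847 = 0.3162
Difference = 31.62 − 28.93 = 2.69 percentage points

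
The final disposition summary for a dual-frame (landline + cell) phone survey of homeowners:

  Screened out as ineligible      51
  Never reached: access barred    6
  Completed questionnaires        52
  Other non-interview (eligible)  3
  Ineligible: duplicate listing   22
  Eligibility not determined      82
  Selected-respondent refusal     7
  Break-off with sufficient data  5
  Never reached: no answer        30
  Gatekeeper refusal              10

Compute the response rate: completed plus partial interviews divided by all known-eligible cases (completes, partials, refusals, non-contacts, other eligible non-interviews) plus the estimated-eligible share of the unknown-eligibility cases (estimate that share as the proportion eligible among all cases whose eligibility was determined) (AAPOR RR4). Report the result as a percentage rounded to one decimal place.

35.0%

Refused = 10 + 7 = 17
Never reached = 30 + 6 = 36
Not eligible = 51 + 22 = 73
Num = 52 + 5 = 57
Determined eligible = 52 + 5 + 17 + 36 + 3 = 113
e = 113 / (113 + 73) = 113 / 186 = 0.6075
Estimated eligible among unknowns = 0.6075 × 82 = 49.82
Denom = 113 + 49.82 = 162.82
RR4 = 57 / 162.82 = 0.3501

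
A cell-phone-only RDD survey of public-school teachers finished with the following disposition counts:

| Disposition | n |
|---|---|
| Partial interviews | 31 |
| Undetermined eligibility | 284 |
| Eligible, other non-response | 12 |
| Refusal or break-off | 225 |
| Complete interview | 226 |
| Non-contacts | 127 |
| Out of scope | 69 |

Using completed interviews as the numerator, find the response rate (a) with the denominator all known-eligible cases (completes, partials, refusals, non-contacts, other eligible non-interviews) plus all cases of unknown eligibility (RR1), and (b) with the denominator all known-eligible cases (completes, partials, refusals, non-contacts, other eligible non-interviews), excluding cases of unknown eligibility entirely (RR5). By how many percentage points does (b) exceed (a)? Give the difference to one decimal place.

11.4

Top: 226
Denominator: 226 + 31 + 225 + 127 + 12 + 284 = 905
RR1 = 226 / 905 = 0.2497
Denominator: 226 + 31 + 225 + 127 + 12 = 621
RR5 = 226 / 621 = 0.3639
Difference = 36.39 − 24.97 = 11.42 percentage points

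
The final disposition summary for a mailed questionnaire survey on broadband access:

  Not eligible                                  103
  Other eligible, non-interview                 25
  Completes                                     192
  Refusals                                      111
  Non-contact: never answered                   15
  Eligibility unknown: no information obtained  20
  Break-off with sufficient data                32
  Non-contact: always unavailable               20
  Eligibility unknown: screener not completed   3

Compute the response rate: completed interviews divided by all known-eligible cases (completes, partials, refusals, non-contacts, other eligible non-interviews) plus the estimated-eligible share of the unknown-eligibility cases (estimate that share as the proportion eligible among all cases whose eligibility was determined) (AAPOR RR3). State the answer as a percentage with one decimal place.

No answer / not reached = 15 + 20 = 35
Eligibility not determined = 3 + 20 = 23
Numerator → 192
Known eligible → 192 + 32 + 111 + 35 + 25 = 395
e = 395 / (395 + 103) = 395 / 498 = 0.7932
Estimated eligible among unknowns → 0.7932 × 23 = 18.24
Denominator → 395 + 18.24 = 413.24
RR3 = 192 / 413.24 = 0.4646

46.5%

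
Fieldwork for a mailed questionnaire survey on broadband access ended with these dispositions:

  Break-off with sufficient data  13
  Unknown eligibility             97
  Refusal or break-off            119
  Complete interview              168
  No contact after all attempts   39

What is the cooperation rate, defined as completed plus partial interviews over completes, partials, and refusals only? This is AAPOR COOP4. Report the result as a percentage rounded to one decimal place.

Numerator → 168 + 13 = 181
Denominator → 168 + 13 + 119 = 300
COOP4 = 181 / 300 = 0.6033

60.3%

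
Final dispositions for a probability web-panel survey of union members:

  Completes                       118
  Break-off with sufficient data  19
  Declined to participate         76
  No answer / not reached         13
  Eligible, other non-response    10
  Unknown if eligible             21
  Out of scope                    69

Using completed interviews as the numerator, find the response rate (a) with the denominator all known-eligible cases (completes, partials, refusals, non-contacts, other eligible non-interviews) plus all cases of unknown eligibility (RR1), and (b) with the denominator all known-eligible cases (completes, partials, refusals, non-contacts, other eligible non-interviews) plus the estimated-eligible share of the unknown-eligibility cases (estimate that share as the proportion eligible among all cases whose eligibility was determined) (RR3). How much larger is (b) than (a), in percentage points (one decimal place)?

0.9

Top: 118
Denominator: 118 + 19 + 76 + 13 + 10 + 21 = 257
RR1 = 118 / 257 = 0.4591
Eligible (known): 118 + 19 + 76 + 13 + 10 = 236
e = 236 / (236 + 69) = 236 / 305 = 0.7738
Estimated eligible among unknowns: 0.7738 × 21 = 16.25
Denominator: 236 + 16.25 = 252.25
RR3 = 118 / 252.25 = 0.4678
Difference = 46.78 − 45.91 = 0.87 percentage points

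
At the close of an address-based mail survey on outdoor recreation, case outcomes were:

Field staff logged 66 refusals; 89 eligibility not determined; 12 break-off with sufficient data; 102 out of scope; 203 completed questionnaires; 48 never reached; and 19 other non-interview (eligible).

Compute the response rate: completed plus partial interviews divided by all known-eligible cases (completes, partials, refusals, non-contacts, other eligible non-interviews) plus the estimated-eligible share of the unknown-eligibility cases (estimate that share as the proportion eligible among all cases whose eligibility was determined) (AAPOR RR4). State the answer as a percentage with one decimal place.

51.6%

Numerator: 203 + 12 = 215
Determined eligible: 203 + 12 + 66 + 48 + 19 = 348
e = 348 / (348 + 102) = 348 / 450 = 0.7733
Estimated eligible among unknowns: 0.7733 × 89 = 68.82
Denom: 348 + 68.82 = 416.82
RR4 = 215 / 416.82 = 0.5158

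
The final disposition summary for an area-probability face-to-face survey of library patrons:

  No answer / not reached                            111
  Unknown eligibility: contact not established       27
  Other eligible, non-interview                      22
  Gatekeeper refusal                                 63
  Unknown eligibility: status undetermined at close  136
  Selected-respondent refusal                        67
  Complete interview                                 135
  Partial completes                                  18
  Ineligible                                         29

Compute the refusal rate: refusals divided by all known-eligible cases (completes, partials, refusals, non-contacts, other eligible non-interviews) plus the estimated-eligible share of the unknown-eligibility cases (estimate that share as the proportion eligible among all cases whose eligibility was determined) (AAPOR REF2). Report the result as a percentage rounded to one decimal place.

22.9%

Refusal or break-off = 63 + 67 = 130
Eligibility not determined = 27 + 136 = 163
Num = 130
Known eligible = 135 + 18 + 130 + 111 + 22 = 416
e = 416 / (416 + 29) = 416 / 445 = 0.9348
e × U = 0.9348 × 163 = 152.37
Base = 416 + 152.37 = 568.37
REF2 = 130 / 568.37 = 0.2287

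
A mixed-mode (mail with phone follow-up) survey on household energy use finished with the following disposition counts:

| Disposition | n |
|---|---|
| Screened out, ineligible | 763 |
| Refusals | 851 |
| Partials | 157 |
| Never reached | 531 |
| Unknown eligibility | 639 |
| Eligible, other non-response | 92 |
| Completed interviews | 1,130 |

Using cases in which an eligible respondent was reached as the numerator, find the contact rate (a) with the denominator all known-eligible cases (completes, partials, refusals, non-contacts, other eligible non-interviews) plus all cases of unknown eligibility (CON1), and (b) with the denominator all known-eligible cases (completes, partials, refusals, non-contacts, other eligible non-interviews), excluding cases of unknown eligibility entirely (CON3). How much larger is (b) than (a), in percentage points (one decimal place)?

Top: 1130 + 157 + 851 + 92 = 2230
Denom: 1130 + 157 + 851 + 531 + 92 + 639 = 3400
CON1 = 2230 / 3400 = 0.6559
Denom: 1130 + 157 + 851 + 531 + 92 = 2761
CON3 = 2230 / 2761 = 0.8077
Difference = 80.77 − 65.59 = 15.18 percentage points

15.2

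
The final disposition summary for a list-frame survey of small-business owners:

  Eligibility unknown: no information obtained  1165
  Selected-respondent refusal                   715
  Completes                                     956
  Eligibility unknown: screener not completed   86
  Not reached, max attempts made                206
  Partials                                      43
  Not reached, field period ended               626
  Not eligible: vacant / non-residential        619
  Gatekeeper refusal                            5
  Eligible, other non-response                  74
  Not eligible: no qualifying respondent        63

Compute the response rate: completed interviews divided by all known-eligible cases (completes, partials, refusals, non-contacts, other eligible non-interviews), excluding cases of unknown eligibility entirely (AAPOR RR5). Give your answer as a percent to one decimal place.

Refused = 5 + 715 = 720
Non-contacts = 626 + 206 = 832
Unknown eligibility = 86 + 1165 = 1251
Out of scope = 63 + 619 = 682
Num: 956
Base: 956 + 43 + 720 + 832 + 74 = 2625
RR5 = 956 / 2625 = 0.3642

36.4%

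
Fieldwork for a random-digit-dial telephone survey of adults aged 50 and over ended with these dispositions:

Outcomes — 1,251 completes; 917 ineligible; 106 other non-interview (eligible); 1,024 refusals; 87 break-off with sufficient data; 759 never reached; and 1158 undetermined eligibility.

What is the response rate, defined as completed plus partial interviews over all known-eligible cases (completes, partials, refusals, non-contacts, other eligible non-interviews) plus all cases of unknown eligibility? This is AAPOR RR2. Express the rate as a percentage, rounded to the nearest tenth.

Top → 1251 + 87 = 1338
Denominator → 1251 + 87 + 1024 + 759 + 106 + 1158 = 4385
RR2 = 1338 / 4385 = 0.3051

30.5%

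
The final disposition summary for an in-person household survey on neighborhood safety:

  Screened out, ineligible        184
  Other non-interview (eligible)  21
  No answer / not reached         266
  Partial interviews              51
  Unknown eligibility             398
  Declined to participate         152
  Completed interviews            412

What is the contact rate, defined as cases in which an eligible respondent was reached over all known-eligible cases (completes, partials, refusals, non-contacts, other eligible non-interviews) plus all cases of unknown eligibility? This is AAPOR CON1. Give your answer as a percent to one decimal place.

Num: 412 + 51 + 152 + 21 = 636
Denominator: 412 + 51 + 152 + 266 + 21 + 398 = 1300
CON1 = 636 / 1300 = 0.4892

48.9%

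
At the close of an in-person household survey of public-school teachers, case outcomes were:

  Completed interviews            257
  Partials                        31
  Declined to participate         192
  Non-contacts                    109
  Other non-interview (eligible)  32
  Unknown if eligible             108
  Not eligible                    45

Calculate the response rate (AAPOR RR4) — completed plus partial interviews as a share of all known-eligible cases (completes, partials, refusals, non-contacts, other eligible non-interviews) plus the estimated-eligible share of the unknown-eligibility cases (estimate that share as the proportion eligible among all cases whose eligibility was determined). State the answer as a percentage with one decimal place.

Num = 257 + 31 = 288
Determined eligible = 257 + 31 + 192 + 109 + 32 = 621
e = 621 / (621 + 45) = 621 / 666 = 0.9324
Eligible share of unknowns = 0.9324 × 108 = 100.70
Denominator = 621 + 100.70 = 721.70
RR4 = 288 / 721.70 = 0.3991

39.9%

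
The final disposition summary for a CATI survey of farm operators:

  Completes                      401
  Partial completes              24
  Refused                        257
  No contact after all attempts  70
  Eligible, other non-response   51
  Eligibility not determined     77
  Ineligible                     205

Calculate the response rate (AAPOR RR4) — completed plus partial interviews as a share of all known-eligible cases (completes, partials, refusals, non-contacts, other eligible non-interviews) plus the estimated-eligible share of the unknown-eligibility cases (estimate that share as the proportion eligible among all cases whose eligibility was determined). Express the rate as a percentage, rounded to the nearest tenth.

Top = 401 + 24 = 425
Determined eligible = 401 + 24 + 257 + 70 + 51 = 803
e = 803 / (803 + 205) = 803 / 1008 = 0.7966
Eligible share of unknowns = 0.7966 × 77 = 61.34
Base = 803 + 61.34 = 864.34
RR4 = 425 / 864.34 = 0.4917

49.2%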